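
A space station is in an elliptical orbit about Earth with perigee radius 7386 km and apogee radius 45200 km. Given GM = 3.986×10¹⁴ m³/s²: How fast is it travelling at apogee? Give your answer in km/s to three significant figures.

Semi-major axis a = (r_p + r_a)/2 = 26293 km = 2.629×10⁷ m.
Vis-viva: v² = μ(2/r − 1/a) = 3.986×10¹⁴ × (4.425×10⁻⁸ − 3.803×10⁻⁸) = 2.477×10⁶ m²/s².
v = 1574 m/s = 1.574 km/s.

v ≈ 1.57 km/s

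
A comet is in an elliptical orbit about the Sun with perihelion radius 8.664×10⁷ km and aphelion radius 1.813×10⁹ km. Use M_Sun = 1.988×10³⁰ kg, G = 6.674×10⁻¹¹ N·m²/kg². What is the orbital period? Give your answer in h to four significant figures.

T ≈ 140300 h

μ = GM = 6.674×10⁻¹¹ × 1.988×10³⁰ = 1.327×10²⁰ m³/s².
Semi-major axis a = (r_p + r_a)/2 = (8.6640×10⁷ + 1.8130×10⁹)/2 = 9.4982×10⁸ km = 9.498×10¹¹ m.
By Kepler's third law T = 2π√(a³/μ) = 2π × 8.036×10⁷ = 5.049×10⁸ s.
= 1.403×10⁵ h.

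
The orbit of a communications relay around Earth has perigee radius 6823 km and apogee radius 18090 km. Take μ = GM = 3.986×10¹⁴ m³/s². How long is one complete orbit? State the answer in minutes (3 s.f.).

T ≈ 231 minutes

Semi-major axis a = (r_p + r_a)/2 = (6823.0 + 18090)/2 = 12456 km = 1.246×10⁷ m.
By Kepler's third law T = 2π√(a³/μ) = 2π × 2.202×10³ = 1.384×10⁴ s.
= 230.6 minutes.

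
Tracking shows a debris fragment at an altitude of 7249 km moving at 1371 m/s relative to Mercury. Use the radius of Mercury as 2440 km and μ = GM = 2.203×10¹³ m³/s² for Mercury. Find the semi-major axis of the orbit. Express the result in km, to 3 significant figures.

a ≈ 8260 km

r = 2440 + 7249 = 9689.0 km = 9.689×10⁶ m.
Vis-viva rearranged: 1/a = 2/r − v²/μ = 2.064×10⁻⁷ − 8.532×10⁻⁸ = 1.211×10⁻⁷ m⁻¹.
a = 8.258×10⁶ m = 8257.8 km.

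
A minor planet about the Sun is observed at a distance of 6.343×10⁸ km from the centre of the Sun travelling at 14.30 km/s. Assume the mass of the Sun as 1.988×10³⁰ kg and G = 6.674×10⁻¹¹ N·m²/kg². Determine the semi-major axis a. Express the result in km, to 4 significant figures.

μ = GM = 6.674×10⁻¹¹ × 1.988×10³⁰ = 1.327×10²⁰ m³/s².
r = 6.343×10¹¹ m.
Vis-viva rearranged: 1/a = 2/r − v²/μ = 3.153×10⁻¹² − 1.541×10⁻¹² = 1.612×10⁻¹² m⁻¹.
a = 6.204×10¹¹ m = 6.2041×10⁸ km.

a ≈ 6.204×10⁸ km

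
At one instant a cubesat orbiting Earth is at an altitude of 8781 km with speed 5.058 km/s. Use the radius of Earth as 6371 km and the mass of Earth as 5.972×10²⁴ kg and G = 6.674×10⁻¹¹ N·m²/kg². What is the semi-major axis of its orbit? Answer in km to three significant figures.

μ = GM = 6.674×10⁻¹¹ × 5.972×10²⁴ = 3.986×10¹⁴ m³/s².
r = 6371 + 8781 = 15152 km = 1.515×10⁷ m.
Vis-viva rearranged: 1/a = 2/r − v²/μ = 1.320×10⁻⁷ − 6.419×10⁻⁸ = 6.781×10⁻⁸ m⁻¹.
a = 1.475×10⁷ m = 14748 km.

a ≈ 14700 km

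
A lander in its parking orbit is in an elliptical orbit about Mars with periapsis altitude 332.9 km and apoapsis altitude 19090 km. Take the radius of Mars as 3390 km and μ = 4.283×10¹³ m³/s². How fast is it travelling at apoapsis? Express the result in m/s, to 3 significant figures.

v ≈ 736 m/s

r_p = 3390 + 332.9 = 3722.9 km = 3.7229×10⁶ m.
r_a = 3390 + 19090 = 22480 km = 2.2480×10⁷ m.
Semi-major axis a = (r_p + r_a)/2 = 13101 km = 1.310×10⁷ m.
Vis-viva: v² = μ(2/r − 1/a) = 4.283×10¹³ × (8.897×10⁻⁸ − 7.633×10⁻⁸) = 5.414×10⁵ m²/s².
v = 735.8 m/s.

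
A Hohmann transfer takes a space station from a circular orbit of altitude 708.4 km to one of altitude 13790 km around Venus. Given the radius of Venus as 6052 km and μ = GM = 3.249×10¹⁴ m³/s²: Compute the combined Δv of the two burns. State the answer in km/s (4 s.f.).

r₁ = 6052 + 708.4 = 6760.4 km = 6.7604×10⁶ m.
r₂ = 6052 + 13790 = 19842 km = 1.9842×10⁷ m.
Transfer ellipse a_t = (r₁ + r₂)/2 = 1.330×10⁷ m.
At r₁: circular v_c1 = √(μ/r₁) = 6932 m/s; transfer-periapsis v_p = √[μ(2/r₁ − 1/a_t)] = 8467 m/s.
Δv₁ = v_p − v_c1 = 1535 m/s.
At r₂: circular v_c2 = √(μ/r₂) = 4047 m/s; transfer-apoapsis v_a = √[μ(2/r₂ − 1/a_t)] = 2885 m/s.
Δv₂ = v_c2 − v_a = 1162 m/s.
Total Δv = Δv₁ + Δv₂ = 2696 m/s = 2.696 km/s.

Δv_total ≈ 2.696 km/s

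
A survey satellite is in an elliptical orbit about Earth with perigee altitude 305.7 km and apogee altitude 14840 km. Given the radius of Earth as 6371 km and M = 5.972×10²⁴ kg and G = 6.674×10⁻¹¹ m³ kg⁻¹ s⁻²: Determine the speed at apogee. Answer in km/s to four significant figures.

μ = GM = 6.674×10⁻¹¹ × 5.972×10²⁴ = 3.986×10¹⁴ m³/s².
r_p = 6371 + 305.7 = 6676.7 km = 6.6767×10⁶ m.
r_a = 6371 + 14840 = 21211 km = 2.1211×10⁷ m.
Semi-major axis a = (r_p + r_a)/2 = 13944 km = 1.394×10⁷ m.
Vis-viva: v² = μ(2/r − 1/a) = 3.986×10¹⁴ × (9.429×10⁻⁸ − 7.172×10⁻⁸) = 8.998×10⁶ m²/s².
v = 3000 m/s = 3.000 km/s.

v ≈ 3.000 km/s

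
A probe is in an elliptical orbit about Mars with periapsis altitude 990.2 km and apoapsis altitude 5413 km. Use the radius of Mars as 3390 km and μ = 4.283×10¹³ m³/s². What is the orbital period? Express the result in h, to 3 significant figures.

r_p = 3390 + 990.2 = 4380.2 km = 4.3802×10⁶ m.
r_a = 3390 + 5413 = 8803.0 km = 8.8030×10⁶ m.
Semi-major axis a = (r_p + r_a)/2 = (4380.2 + 8803.0)/2 = 6591.6 km = 6.592×10⁶ m.
By Kepler's third law T = 2π√(a³/μ) = 2π × 2.586×10³ = 1.625×10⁴ s.
= 4.513 h.

T ≈ 4.51 h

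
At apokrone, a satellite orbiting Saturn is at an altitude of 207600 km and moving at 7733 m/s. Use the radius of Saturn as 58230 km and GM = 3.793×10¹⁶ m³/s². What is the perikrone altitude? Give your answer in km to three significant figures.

perikrone altitude ≈ 12200 km

r_a = 58230 + 207600 = 2.6583×10⁵ km = 2.658×10⁸ m.
Specific energy ε = v²/2 − μ/r = -1.128×10⁸ J/kg, so a = −μ/(2ε) = 1.682×10⁸ m.
The apsides satisfy r_p + r_a = 2a, so the perikrone radius is 2a − r_a = 7.047×10⁷ m = 70472 km.
Perikrone altitude = 70472 − 58230 = 12242 km.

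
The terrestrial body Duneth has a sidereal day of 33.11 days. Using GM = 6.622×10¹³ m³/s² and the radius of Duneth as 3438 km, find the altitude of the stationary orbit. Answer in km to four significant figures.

T = 33.11 days = 2.861×10⁶ s.
A synchronous orbit has period T, so by Kepler's third law a = (μT²/4π²)^(1/3).
μT²/4π² = 6.622×10¹³ × (2.861×10⁶)² / 39.48 = 1.373×10²⁵ m³.
a = 2.394×10⁸ m = 2.3944×10⁵ km.
Altitude h = a − R = 2.3944×10⁵ − 3438 = 2.3600×10⁵ km.

h_sync ≈ 2.360×10⁵ km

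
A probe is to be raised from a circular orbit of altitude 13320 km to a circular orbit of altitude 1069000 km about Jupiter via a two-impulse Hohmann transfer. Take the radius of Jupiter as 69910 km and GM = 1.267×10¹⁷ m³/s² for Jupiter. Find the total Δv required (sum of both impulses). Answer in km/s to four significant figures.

Δv_total ≈ 20.90 km/s

r₁ = 69910 + 13320 = 83230 km = 8.3230×10⁷ m.
r₂ = 69910 + 1069000 = 1138900 km = 1.1389×10⁹ m.
Transfer ellipse a_t = (r₁ + r₂)/2 = 6.111×10⁸ m.
At r₁: circular v_c1 = √(μ/r₁) = 39020 m/s; transfer-perijove v_p = √[μ(2/r₁ − 1/a_t)] = 53270 m/s.
Δv₁ = v_p − v_c1 = 14250 m/s.
At r₂: circular v_c2 = √(μ/r₂) = 10550 m/s; transfer-apojove v_a = √[μ(2/r₂ − 1/a_t)] = 3893 m/s.
Δv₂ = v_c2 − v_a = 6655 m/s.
Total Δv = Δv₁ + Δv₂ = 20900 m/s = 20.90 km/s.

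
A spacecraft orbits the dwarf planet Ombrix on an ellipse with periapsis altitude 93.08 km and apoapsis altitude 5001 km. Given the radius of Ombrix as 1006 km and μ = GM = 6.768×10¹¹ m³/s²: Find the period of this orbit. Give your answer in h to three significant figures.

T ≈ 14.2 h

r_p = 1006 + 93.08 = 1099.1 km = 1.0991×10⁶ m.
r_a = 1006 + 5001 = 6007.0 km = 6.0070×10⁶ m.
Semi-major axis a = (r_p + r_a)/2 = (1099.1 + 6007.0)/2 = 3553.0 km = 3.553×10⁶ m.
By Kepler's third law T = 2π√(a³/μ) = 2π × 8.141×10³ = 5.115×10⁴ s.
= 14.21 h.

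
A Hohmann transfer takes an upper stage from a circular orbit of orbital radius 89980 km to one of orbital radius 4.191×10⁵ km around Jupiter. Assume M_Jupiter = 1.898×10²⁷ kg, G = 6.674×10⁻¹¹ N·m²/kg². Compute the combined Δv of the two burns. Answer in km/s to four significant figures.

Δv_total ≈ 17.67 km/s

μ = GM = 6.674×10⁻¹¹ × 1.898×10²⁷ = 1.267×10¹⁷ m³/s².
r₁ = 89980 km = 8.998×10⁷ m.
r₂ = 4.191×10⁵ km = 4.191×10⁸ m.
Transfer ellipse a_t = (r₁ + r₂)/2 = 2.545×10⁸ m.
At r₁: circular v_c1 = √(μ/r₁) = 37520 m/s; transfer-perijove v_p = √[μ(2/r₁ − 1/a_t)] = 48140 m/s.
Δv₁ = v_p − v_c1 = 10620 m/s.
At r₂: circular v_c2 = √(μ/r₂) = 17390 m/s; transfer-apojove v_a = √[μ(2/r₂ − 1/a_t)] = 10340 m/s.
Δv₂ = v_c2 − v_a = 7049 m/s.
Total Δv = Δv₁ + Δv₂ = 17670 m/s = 17.67 km/s.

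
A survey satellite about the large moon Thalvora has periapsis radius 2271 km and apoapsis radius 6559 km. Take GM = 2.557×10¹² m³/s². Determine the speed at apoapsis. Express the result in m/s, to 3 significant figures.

Semi-major axis a = (r_p + r_a)/2 = 4415.0 km = 4.415×10⁶ m.
Vis-viva: v² = μ(2/r − 1/a) = 2.557×10¹² × (3.049×10⁻⁷ − 2.265×10⁻⁷) = 2.005×10⁵ m²/s².
v = 447.8 m/s.

v ≈ 448 m/s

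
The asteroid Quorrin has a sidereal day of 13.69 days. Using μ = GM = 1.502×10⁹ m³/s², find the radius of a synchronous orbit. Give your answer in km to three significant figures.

T = 13.69 days = 1.183×10⁶ s.
A synchronous orbit has period T, so by Kepler's third law a = (μT²/4π²)^(1/3).
μT²/4π² = 1.502×10⁹ × (1.183×10⁶)² / 39.48 = 5.323×10¹⁹ m³.
a = 3.762×10⁶ m = 3761.7 km.

r_sync ≈ 3760 km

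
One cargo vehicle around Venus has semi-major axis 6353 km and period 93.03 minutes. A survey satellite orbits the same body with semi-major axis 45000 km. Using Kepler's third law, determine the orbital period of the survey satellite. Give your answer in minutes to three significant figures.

T₂ ≈ 1750 minutes

Kepler's third law: T² ∝ a³, so T₂ = T₁ (a₂/a₁)^(3/2).
a₂/a₁ = 7.083, (a₂/a₁)^(3/2) = 18.85.
T₂ = 93.03 × 18.85 = 1754 minutes.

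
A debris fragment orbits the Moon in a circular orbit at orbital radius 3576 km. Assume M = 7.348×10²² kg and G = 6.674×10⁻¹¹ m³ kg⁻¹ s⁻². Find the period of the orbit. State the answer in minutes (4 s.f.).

T ≈ 319.8 minutes

μ = GM = 6.674×10⁻¹¹ × 7.348×10²² = 4.904×10¹² m³/s².
r = 3576 km = 3.576×10⁶ m.
Kepler's third law: T = 2π√(r³/μ) = 2π√((3.576×10⁶)³ / 4.904×10¹²).
r³/μ = 9.325×10⁶ s², so T = 2π × 3.054×10³ = 1.919×10⁴ s.
Converting: 1.919×10⁴ s ÷ 60.00 = 319.8 minutes.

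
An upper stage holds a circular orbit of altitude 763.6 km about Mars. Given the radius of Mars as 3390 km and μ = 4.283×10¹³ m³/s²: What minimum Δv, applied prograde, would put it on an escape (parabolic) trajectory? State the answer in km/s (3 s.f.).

Δv ≈ 1.33 km/s

r = 3390 + 763.6 = 4153.6 km = 4.1536×10⁶ m.
Circular speed v_c = √(μ/r) = 3211 m/s.
Escape speed v_esc = √(2μ/r) = √2 × v_c = 4541 m/s.
Δv = v_esc − v_c = 1330 m/s = 1.330 km/s.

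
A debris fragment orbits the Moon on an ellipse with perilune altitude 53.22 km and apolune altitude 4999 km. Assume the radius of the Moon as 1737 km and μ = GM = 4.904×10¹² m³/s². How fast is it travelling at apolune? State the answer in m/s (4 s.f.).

r_p = 1737 + 53.22 = 1790.2 km = 1.7902×10⁶ m.
r_a = 1737 + 4999 = 6736.0 km = 6.7360×10⁶ m.
Semi-major axis a = (r_p + r_a)/2 = 4263.1 km = 4.263×10⁶ m.
Vis-viva: v² = μ(2/r − 1/a) = 4.904×10¹² × (2.969×10⁻⁷ − 2.346×10⁻⁷) = 3.057×10⁵ m²/s².
v = 552.9 m/s.

v ≈ 552.9 m/s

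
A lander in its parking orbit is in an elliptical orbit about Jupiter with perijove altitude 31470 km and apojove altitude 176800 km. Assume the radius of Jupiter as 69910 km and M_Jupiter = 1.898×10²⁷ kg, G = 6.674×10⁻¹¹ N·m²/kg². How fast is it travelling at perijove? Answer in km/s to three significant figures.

μ = GM = 6.674×10⁻¹¹ × 1.898×10²⁷ = 1.267×10¹⁷ m³/s².
r_p = 69910 + 31470 = 101380 km = 1.0138×10⁸ m.
r_a = 69910 + 176800 = 246710 km = 2.4671×10⁸ m.
Semi-major axis a = (r_p + r_a)/2 = 1.7404×10⁵ km = 1.740×10⁸ m.
Vis-viva: v² = μ(2/r − 1/a) = 1.267×10¹⁷ × (1.973×10⁻⁸ − 5.746×10⁻⁹) = 1.771×10⁹ m²/s².
v = 42090 m/s = 42.09 km/s.

v ≈ 42.1 km/s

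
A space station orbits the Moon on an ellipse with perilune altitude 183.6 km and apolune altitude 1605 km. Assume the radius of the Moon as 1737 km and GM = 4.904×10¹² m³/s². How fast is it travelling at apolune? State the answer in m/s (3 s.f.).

r_p = 1737 + 183.6 = 1920.6 km = 1.9206×10⁶ m.
r_a = 1737 + 1605 = 3342.0 km = 3.3420×10⁶ m.
Semi-major axis a = (r_p + r_a)/2 = 2631.3 km = 2.631×10⁶ m.
Vis-viva: v² = μ(2/r − 1/a) = 4.904×10¹² × (5.984×10⁻⁷ − 3.800×10⁻⁷) = 1.071×10⁶ m²/s².
v = 1035 m/s.

v ≈ 1030 m/s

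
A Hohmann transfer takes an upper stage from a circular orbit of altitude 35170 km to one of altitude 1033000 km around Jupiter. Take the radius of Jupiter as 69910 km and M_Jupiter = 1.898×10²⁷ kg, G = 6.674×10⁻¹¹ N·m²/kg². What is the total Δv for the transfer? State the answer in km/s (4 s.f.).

Δv_total ≈ 18.44 km/s

μ = GM = 6.674×10⁻¹¹ × 1.898×10²⁷ = 1.267×10¹⁷ m³/s².
r₁ = 69910 + 35170 = 105080 km = 1.0508×10⁸ m.
r₂ = 69910 + 1033000 = 1102900 km = 1.1029×10⁹ m.
Transfer ellipse a_t = (r₁ + r₂)/2 = 6.040×10⁸ m.
At r₁: circular v_c1 = √(μ/r₁) = 34720 m/s; transfer-perijove v_p = √[μ(2/r₁ − 1/a_t)] = 46920 m/s.
Δv₁ = v_p − v_c1 = 12200 m/s.
At r₂: circular v_c2 = √(μ/r₂) = 10720 m/s; transfer-apojove v_a = √[μ(2/r₂ − 1/a_t)] = 4470 m/s.
Δv₂ = v_c2 − v_a = 6247 m/s.
Total Δv = Δv₁ + Δv₂ = 18440 m/s = 18.44 km/s.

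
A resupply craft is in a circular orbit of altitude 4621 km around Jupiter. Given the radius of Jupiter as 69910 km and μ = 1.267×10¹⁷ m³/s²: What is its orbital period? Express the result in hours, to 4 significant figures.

r = 69910 + 4621 = 74531 km = 7.4531×10⁷ m.
Kepler's third law: T = 2π√(r³/μ) = 2π√((7.453×10⁷)³ / 1.267×10¹⁷).
r³/μ = 3.268×10⁶ s², so T = 2π × 1.808×10³ = 1.136×10⁴ s.
Converting: 1.136×10⁴ s ÷ 3600 = 3.155 hours.

T ≈ 3.155 hours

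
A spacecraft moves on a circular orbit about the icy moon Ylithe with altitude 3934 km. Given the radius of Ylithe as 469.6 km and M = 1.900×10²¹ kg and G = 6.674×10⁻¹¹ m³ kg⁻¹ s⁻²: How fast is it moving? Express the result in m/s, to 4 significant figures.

v ≈ 169.7 m/s

μ = GM = 6.674×10⁻¹¹ × 1.900×10²¹ = 1.268×10¹¹ m³/s².
r = 469.6 + 3934 = 4403.6 km = 4.4036×10⁶ m.
For a circular orbit v = √(μ/r) = √(1.268×10¹¹ / 4.404×10⁶) = √(2.880×10⁴) = 169.7 m/s.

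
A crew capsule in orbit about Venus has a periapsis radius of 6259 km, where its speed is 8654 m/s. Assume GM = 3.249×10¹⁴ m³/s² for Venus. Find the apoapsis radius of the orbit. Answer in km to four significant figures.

apoapsis radius ≈ 16200 km

r_p = 6.259×10⁶ m.
Specific energy ε = v²/2 − μ/r = -1.446×10⁷ J/kg, so a = −μ/(2ε) = 1.123×10⁷ m.
The apsides satisfy r_p + r_a = 2a, so the apoapsis radius is 2a − r_p = 1.620×10⁷ m = 16205 km.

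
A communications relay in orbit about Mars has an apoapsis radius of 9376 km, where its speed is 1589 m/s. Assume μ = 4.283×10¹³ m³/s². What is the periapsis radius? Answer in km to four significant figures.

periapsis radius ≈ 3581 km

r_a = 9.376×10⁶ m.
Specific energy ε = v²/2 − μ/r = -3.306×10⁶ J/kg, so a = −μ/(2ε) = 6.478×10⁶ m.
The apsides satisfy r_p + r_a = 2a, so the periapsis radius is 2a − r_a = 3.581×10⁶ m = 3580.9 km.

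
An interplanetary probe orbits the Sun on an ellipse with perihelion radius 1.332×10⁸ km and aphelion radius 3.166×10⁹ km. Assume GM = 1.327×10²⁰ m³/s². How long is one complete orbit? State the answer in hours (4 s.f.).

Semi-major axis a = (r_p + r_a)/2 = (1.3320×10⁸ + 3.1660×10⁹)/2 = 1.6496×10⁹ km = 1.650×10¹² m.
By Kepler's third law T = 2π√(a³/μ) = 2π × 1.839×10⁸ = 1.156×10⁹ s.
= 3.210×10⁵ hours.

T ≈ 321000 hours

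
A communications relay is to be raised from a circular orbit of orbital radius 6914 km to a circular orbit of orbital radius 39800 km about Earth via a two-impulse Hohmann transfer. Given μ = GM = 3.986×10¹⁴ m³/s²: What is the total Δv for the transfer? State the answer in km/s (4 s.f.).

r₁ = 6914 km = 6.914×10⁶ m.
r₂ = 39800 km = 3.980×10⁷ m.
Transfer ellipse a_t = (r₁ + r₂)/2 = 2.336×10⁷ m.
At r₁: circular v_c1 = √(μ/r₁) = 7593 m/s; transfer-perigee v_p = √[μ(2/r₁ − 1/a_t)] = 9911 m/s.
Δv₁ = v_p − v_c1 = 2319 m/s.
At r₂: circular v_c2 = √(μ/r₂) = 3165 m/s; transfer-apogee v_a = √[μ(2/r₂ − 1/a_t)] = 1722 m/s.
Δv₂ = v_c2 − v_a = 1443 m/s.
Total Δv = Δv₁ + Δv₂ = 3761 m/s = 3.761 km/s.

Δv_total ≈ 3.761 km/s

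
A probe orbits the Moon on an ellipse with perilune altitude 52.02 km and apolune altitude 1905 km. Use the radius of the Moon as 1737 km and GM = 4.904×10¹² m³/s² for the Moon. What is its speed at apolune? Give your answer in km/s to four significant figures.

r_p = 1737 + 52.02 = 1789.0 km = 1.7890×10⁶ m.
r_a = 1737 + 1905 = 3642.0 km = 3.6420×10⁶ m.
Semi-major axis a = (r_p + r_a)/2 = 2715.5 km = 2.716×10⁶ m.
Vis-viva: v² = μ(2/r − 1/a) = 4.904×10¹² × (5.491×10⁻⁷ − 3.683×10⁻⁷) = 8.871×10⁵ m²/s².
v = 941.9 m/s = 0.9419 km/s.

v ≈ 0.9419 km/s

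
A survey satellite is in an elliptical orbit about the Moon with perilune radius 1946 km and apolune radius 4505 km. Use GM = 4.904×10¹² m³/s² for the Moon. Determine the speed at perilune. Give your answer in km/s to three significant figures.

v ≈ 1.88 km/s

Semi-major axis a = (r_p + r_a)/2 = 3225.5 km = 3.226×10⁶ m.
Vis-viva: v² = μ(2/r − 1/a) = 4.904×10¹² × (1.028×10⁻⁶ − 3.100×10⁻⁷) = 3.520×10⁶ m²/s².
v = 1876 m/s = 1.876 km/s.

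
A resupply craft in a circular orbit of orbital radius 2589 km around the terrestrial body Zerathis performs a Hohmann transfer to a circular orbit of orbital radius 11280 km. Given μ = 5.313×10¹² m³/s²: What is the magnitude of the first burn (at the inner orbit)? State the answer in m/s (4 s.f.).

r₁ = 2589 km = 2.589×10⁶ m.
r₂ = 11280 km = 1.128×10⁷ m.
Transfer ellipse a_t = (r₁ + r₂)/2 = 6.934×10⁶ m.
At r₁: circular v_c1 = √(μ/r₁) = 1433 m/s; transfer-periapsis v_p = √[μ(2/r₁ − 1/a_t)] = 1827 m/s.
Δv₁ = v_p − v_c1 = 394.5 m/s.

Δv ≈ 394.5 m/s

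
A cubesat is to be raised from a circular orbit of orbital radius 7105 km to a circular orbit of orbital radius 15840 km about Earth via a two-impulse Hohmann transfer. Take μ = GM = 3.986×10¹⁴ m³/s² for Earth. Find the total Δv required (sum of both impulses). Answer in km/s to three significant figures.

Δv_total ≈ 2.38 km/s

r₁ = 7105 km = 7.105×10⁶ m.
r₂ = 15840 km = 1.584×10⁷ m.
Transfer ellipse a_t = (r₁ + r₂)/2 = 1.147×10⁷ m.
At r₁: circular v_c1 = √(μ/r₁) = 7490 m/s; transfer-perigee v_p = √[μ(2/r₁ − 1/a_t)] = 8801 m/s.
Δv₁ = v_p − v_c1 = 1311 m/s.
At r₂: circular v_c2 = √(μ/r₂) = 5016 m/s; transfer-apogee v_a = √[μ(2/r₂ − 1/a_t)] = 3948 m/s.
Δv₂ = v_c2 − v_a = 1069 m/s.
Total Δv = Δv₁ + Δv₂ = 2380 m/s = 2.380 km/s.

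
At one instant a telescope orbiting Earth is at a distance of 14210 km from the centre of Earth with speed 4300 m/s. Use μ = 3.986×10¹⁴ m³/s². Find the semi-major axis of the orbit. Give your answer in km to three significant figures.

r = 1.421×10⁷ m.
Vis-viva rearranged: 1/a = 2/r − v²/μ = 1.407×10⁻⁷ − 4.639×10⁻⁸ = 9.436×10⁻⁸ m⁻¹.
a = 1.060×10⁷ m = 10598 km.

a ≈ 10600 km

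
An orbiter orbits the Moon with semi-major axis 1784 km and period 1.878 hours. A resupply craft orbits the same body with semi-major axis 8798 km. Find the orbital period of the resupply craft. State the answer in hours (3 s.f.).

T₂ ≈ 20.6 hours

Kepler's third law: T² ∝ a³, so T₂ = T₁ (a₂/a₁)^(3/2).
a₂/a₁ = 4.932, (a₂/a₁)^(3/2) = 10.95.
T₂ = 1.878 × 10.95 = 20.57 hours.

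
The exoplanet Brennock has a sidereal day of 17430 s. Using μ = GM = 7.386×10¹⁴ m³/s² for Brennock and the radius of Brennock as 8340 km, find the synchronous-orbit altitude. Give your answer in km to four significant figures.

A synchronous orbit has period T, so by Kepler's third law a = (μT²/4π²)^(1/3).
μT²/4π² = 7.386×10¹⁴ × (1.743×10⁴)² / 39.48 = 5.684×10²¹ m³.
a = 1.785×10⁷ m = 17846 km.
Altitude h = a − R = 17846 − 8340 = 9506.3 km.

h_sync ≈ 9506 km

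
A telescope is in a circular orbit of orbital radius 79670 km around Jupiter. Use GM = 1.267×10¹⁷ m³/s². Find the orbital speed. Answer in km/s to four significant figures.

r = 79670 km = 7.967×10⁷ m.
For a circular orbit v = √(μ/r) = √(1.267×10¹⁷ / 7.967×10⁷) = √(1.590×10⁹) = 39880 m/s.
That is 39.88 km/s.

v ≈ 39.88 km/s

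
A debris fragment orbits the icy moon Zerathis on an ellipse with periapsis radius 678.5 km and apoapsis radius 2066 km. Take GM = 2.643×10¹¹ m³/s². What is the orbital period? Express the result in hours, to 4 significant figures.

T ≈ 5.457 hours

Semi-major axis a = (r_p + r_a)/2 = (678.50 + 2066.0)/2 = 1372.2 km = 1.372×10⁶ m.
By Kepler's third law T = 2π√(a³/μ) = 2π × 3.127×10³ = 1.965×10⁴ s.
= 5.457 hours.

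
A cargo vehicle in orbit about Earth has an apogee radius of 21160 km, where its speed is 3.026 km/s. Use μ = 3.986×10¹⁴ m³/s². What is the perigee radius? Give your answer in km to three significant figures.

perigee radius ≈ 6790 km

r_a = 2.116×10⁷ m.
Specific energy ε = v²/2 − μ/r = -1.426×10⁷ J/kg, so a = −μ/(2ε) = 1.398×10⁷ m.
The apsides satisfy r_p + r_a = 2a, so the perigee radius is 2a − r_a = 6.794×10⁶ m = 6794.1 km.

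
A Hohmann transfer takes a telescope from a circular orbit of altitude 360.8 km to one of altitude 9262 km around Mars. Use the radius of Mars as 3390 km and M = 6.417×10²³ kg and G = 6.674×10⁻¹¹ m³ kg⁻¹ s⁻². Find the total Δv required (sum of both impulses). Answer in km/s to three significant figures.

Δv_total ≈ 1.41 km/s

μ = GM = 6.674×10⁻¹¹ × 6.417×10²³ = 4.283×10¹³ m³/s².
r₁ = 3390 + 360.8 = 3750.8 km = 3.7508×10⁶ m.
r₂ = 3390 + 9262 = 12652 km = 1.2652×10⁷ m.
Transfer ellipse a_t = (r₁ + r₂)/2 = 8.201×10⁶ m.
At r₁: circular v_c1 = √(μ/r₁) = 3379 m/s; transfer-periapsis v_p = √[μ(2/r₁ − 1/a_t)] = 4197 m/s.
Δv₁ = v_p − v_c1 = 817.9 m/s.
At r₂: circular v_c2 = √(μ/r₂) = 1840 m/s; transfer-apoapsis v_a = √[μ(2/r₂ − 1/a_t)] = 1244 m/s.
Δv₂ = v_c2 − v_a = 595.6 m/s.
Total Δv = Δv₁ + Δv₂ = 1413 m/s = 1.413 km/s.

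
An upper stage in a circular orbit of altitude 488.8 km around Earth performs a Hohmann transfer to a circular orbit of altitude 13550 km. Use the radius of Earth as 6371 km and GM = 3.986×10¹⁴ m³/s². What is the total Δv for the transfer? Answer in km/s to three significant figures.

r₁ = 6371 + 488.8 = 6859.8 km = 6.8598×10⁶ m.
r₂ = 6371 + 13550 = 19921 km = 1.9921×10⁷ m.
Transfer ellipse a_t = (r₁ + r₂)/2 = 1.339×10⁷ m.
At r₁: circular v_c1 = √(μ/r₁) = 7623 m/s; transfer-perigee v_p = √[μ(2/r₁ − 1/a_t)] = 9298 m/s.
Δv₁ = v_p − v_c1 = 1675 m/s.
At r₂: circular v_c2 = √(μ/r₂) = 4473 m/s; transfer-apogee v_a = √[μ(2/r₂ − 1/a_t)] = 3202 m/s.
Δv₂ = v_c2 − v_a = 1272 m/s.
Total Δv = Δv₁ + Δv₂ = 2946 m/s = 2.946 km/s.

Δv_total ≈ 2.95 km/s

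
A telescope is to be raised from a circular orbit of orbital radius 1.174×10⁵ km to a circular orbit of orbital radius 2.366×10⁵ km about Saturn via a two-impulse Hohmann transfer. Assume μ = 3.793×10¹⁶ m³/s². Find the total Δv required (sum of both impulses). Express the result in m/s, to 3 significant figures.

Δv_total ≈ 5160 m/s

r₁ = 1.174×10⁵ km = 1.174×10⁸ m.
r₂ = 2.366×10⁵ km = 2.366×10⁸ m.
Transfer ellipse a_t = (r₁ + r₂)/2 = 1.770×10⁸ m.
At r₁: circular v_c1 = √(μ/r₁) = 17970 m/s; transfer-perikrone v_p = √[μ(2/r₁ − 1/a_t)] = 20780 m/s.
Δv₁ = v_p − v_c1 = 2807 m/s.
At r₂: circular v_c2 = √(μ/r₂) = 12660 m/s; transfer-apokrone v_a = √[μ(2/r₂ − 1/a_t)] = 10310 m/s.
Δv₂ = v_c2 − v_a = 2350 m/s.
Total Δv = Δv₁ + Δv₂ = 5157 m/s.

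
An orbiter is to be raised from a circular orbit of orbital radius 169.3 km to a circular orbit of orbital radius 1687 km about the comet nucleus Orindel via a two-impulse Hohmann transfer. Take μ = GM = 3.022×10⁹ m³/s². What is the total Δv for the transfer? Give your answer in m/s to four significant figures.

Δv_total ≈ 70.77 m/s

r₁ = 169.3 km = 1.693×10⁵ m.
r₂ = 1687 km = 1.687×10⁶ m.
Transfer ellipse a_t = (r₁ + r₂)/2 = 9.282×10⁵ m.
At r₁: circular v_c1 = √(μ/r₁) = 133.6 m/s; transfer-periapsis v_p = √[μ(2/r₁ − 1/a_t)] = 180.1 m/s.
Δv₁ = v_p − v_c1 = 46.52 m/s.
At r₂: circular v_c2 = √(μ/r₂) = 42.32 m/s; transfer-apoapsis v_a = √[μ(2/r₂ − 1/a_t)] = 18.08 m/s.
Δv₂ = v_c2 − v_a = 24.25 m/s.
Total Δv = Δv₁ + Δv₂ = 70.77 m/s.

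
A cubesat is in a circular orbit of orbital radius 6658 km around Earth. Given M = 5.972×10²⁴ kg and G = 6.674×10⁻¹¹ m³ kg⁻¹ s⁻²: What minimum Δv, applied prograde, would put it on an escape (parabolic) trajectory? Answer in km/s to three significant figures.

μ = GM = 6.674×10⁻¹¹ × 5.972×10²⁴ = 3.986×10¹⁴ m³/s².
r = 6658 km = 6.658×10⁶ m.
Circular speed v_c = √(μ/r) = 7737 m/s.
Escape speed v_esc = √(2μ/r) = √2 × v_c = 10940 m/s.
Δv = v_esc − v_c = 3205 m/s = 3.205 km/s.

Δv ≈ 3.20 km/s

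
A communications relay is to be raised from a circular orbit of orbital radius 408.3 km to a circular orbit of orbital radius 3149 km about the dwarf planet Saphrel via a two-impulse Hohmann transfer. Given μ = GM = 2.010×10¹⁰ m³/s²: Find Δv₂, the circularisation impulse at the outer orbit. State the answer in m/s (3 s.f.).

r₁ = 408.3 km = 4.083×10⁵ m.
r₂ = 3149 km = 3.149×10⁶ m.
Transfer ellipse a_t = (r₁ + r₂)/2 = 1.779×10⁶ m.
At r₁: circular v_c1 = √(μ/r₁) = 221.9 m/s; transfer-periapsis v_p = √[μ(2/r₁ − 1/a_t)] = 295.2 m/s.
At r₂: circular v_c2 = √(μ/r₂) = 79.89 m/s; transfer-apoapsis v_a = √[μ(2/r₂ − 1/a_t)] = 38.28 m/s.
Δv₂ = v_c2 − v_a = 41.61 m/s.

Δv ≈ 41.6 m/s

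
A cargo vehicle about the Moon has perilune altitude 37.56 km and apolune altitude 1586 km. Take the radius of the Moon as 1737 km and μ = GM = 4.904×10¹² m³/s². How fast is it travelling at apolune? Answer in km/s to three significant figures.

v ≈ 1.01 km/s

r_p = 1737 + 37.56 = 1774.6 km = 1.7746×10⁶ m.
r_a = 1737 + 1586 = 3323.0 km = 3.3230×10⁶ m.
Semi-major axis a = (r_p + r_a)/2 = 2548.8 km = 2.549×10⁶ m.
Vis-viva: v² = μ(2/r − 1/a) = 4.904×10¹² × (6.019×10⁻⁷ − 3.923×10⁻⁷) = 1.027×10⁶ m²/s².
v = 1014 m/s = 1.014 km/s.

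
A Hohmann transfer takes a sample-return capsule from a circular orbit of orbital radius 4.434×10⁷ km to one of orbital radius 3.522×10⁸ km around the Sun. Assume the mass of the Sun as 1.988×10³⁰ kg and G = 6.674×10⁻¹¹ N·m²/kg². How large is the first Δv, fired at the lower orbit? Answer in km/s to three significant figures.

μ = GM = 6.674×10⁻¹¹ × 1.988×10³⁰ = 1.327×10²⁰ m³/s².
r₁ = 4.434×10⁷ km = 4.434×10¹⁰ m.
r₂ = 3.522×10⁸ km = 3.522×10¹¹ m.
Transfer ellipse a_t = (r₁ + r₂)/2 = 1.983×10¹¹ m.
At r₁: circular v_c1 = √(μ/r₁) = 54700 m/s; transfer-perihelion v_p = √[μ(2/r₁ − 1/a_t)] = 72910 m/s.
Δv₁ = v_p − v_c1 = 18210 m/s.
= 18.21 km/s.

Δv ≈ 18.2 km/s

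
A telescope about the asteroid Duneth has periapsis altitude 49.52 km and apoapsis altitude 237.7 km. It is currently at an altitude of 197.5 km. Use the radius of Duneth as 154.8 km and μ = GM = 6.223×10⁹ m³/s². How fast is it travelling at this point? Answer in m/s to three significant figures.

v ≈ 120 m/s

r_p = 154.8 + 49.52 = 204.32 km = 2.0432×10⁵ m.
r_a = 154.8 + 237.7 = 392.50 km = 3.9250×10⁵ m.
r = 154.8 + 197.5 = 352.30 km = 3.523×10⁵ m.
Semi-major axis a = (r_p + r_a)/2 = 298.41 km = 2.984×10⁵ m.
Vis-viva: v² = μ(2/r − 1/a) = 6.223×10⁹ × (5.677×10⁻⁶ − 3.351×10⁻⁶) = 1.447×10⁴ m²/s².
v = 120.3 m/s.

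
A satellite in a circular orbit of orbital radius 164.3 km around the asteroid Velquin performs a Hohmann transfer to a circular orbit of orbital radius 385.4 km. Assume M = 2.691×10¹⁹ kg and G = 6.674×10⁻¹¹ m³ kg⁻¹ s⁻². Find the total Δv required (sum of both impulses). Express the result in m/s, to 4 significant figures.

Δv_total ≈ 34.74 m/s

μ = GM = 6.674×10⁻¹¹ × 2.691×10¹⁹ = 1.796×10⁹ m³/s².
r₁ = 164.3 km = 1.643×10⁵ m.
r₂ = 385.4 km = 3.854×10⁵ m.
Transfer ellipse a_t = (r₁ + r₂)/2 = 2.748×10⁵ m.
At r₁: circular v_c1 = √(μ/r₁) = 104.6 m/s; transfer-periapsis v_p = √[μ(2/r₁ − 1/a_t)] = 123.8 m/s.
Δv₁ = v_p − v_c1 = 19.25 m/s.
At r₂: circular v_c2 = √(μ/r₂) = 68.26 m/s; transfer-apoapsis v_a = √[μ(2/r₂ − 1/a_t)] = 52.78 m/s.
Δv₂ = v_c2 − v_a = 15.48 m/s.
Total Δv = Δv₁ + Δv₂ = 34.74 m/s.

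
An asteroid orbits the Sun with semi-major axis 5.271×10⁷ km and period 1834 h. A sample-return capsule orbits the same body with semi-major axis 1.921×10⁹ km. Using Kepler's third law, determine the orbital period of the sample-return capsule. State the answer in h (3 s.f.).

Kepler's third law: T² ∝ a³, so T₂ = T₁ (a₂/a₁)^(3/2).
a₂/a₁ = 36.44, (a₂/a₁)^(3/2) = 220.0.
T₂ = 1834 × 220.0 = 4.035×10⁵ h.

T₂ ≈ 4.04×10⁵ h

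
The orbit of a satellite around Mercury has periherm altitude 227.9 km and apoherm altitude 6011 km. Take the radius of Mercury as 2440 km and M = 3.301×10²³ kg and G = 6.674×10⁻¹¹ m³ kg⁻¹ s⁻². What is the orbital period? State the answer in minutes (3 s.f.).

μ = GM = 6.674×10⁻¹¹ × 3.301×10²³ = 2.203×10¹³ m³/s².
r_p = 2440 + 227.9 = 2667.9 km = 2.6679×10⁶ m.
r_a = 2440 + 6011 = 8451.0 km = 8.4510×10⁶ m.
Semi-major axis a = (r_p + r_a)/2 = (2667.9 + 8451.0)/2 = 5559.4 km = 5.559×10⁶ m.
By Kepler's third law T = 2π√(a³/μ) = 2π × 2.793×10³ = 1.755×10⁴ s.
= 292.5 minutes.

T ≈ 292 minutes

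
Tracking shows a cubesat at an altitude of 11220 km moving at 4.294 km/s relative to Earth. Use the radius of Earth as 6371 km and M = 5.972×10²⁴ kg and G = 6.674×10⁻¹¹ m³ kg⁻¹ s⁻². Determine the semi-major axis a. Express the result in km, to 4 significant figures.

μ = GM = 6.674×10⁻¹¹ × 5.972×10²⁴ = 3.986×10¹⁴ m³/s².
r = 6371 + 11220 = 17591 km = 1.759×10⁷ m.
Vis-viva rearranged: 1/a = 2/r − v²/μ = 1.137×10⁻⁷ − 4.626×10⁻⁸ = 6.743×10⁻⁸ m⁻¹.
a = 1.483×10⁷ m = 14829 km.

a ≈ 14830 km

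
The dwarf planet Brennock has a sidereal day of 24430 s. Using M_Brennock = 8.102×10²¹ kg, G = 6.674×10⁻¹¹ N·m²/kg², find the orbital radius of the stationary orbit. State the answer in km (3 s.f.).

r_sync ≈ 2010 km

μ = GM = 6.674×10⁻¹¹ × 8.102×10²¹ = 5.407×10¹¹ m³/s².
A synchronous orbit has period T, so by Kepler's third law a = (μT²/4π²)^(1/3).
μT²/4π² = 5.407×10¹¹ × (2.443×10⁴)² / 39.48 = 8.175×10¹⁸ m³.
a = 2.014×10⁶ m = 2014.4 km.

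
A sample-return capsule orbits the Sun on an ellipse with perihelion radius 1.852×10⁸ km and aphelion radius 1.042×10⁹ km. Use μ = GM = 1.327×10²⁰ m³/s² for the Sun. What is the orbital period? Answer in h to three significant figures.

Semi-major axis a = (r_p + r_a)/2 = (1.8520×10⁸ + 1.0420×10⁹)/2 = 6.1360×10⁸ km = 6.136×10¹¹ m.
By Kepler's third law T = 2π√(a³/μ) = 2π × 4.172×10⁷ = 2.622×10⁸ s.
= 72820 h.

T ≈ 72800 h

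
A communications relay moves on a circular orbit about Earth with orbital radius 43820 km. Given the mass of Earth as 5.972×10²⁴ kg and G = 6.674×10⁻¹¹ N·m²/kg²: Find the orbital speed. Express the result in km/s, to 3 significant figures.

μ = GM = 6.674×10⁻¹¹ × 5.972×10²⁴ = 3.986×10¹⁴ m³/s².
r = 43820 km = 4.382×10⁷ m.
For a circular orbit v = √(μ/r) = √(3.986×10¹⁴ / 4.382×10⁷) = √(9.096×10⁶) = 3016 m/s.
That is 3.016 km/s.

v ≈ 3.02 km/s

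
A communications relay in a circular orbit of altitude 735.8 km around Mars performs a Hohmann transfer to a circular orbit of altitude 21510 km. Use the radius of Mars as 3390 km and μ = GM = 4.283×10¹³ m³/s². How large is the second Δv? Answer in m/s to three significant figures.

r₁ = 3390 + 735.8 = 4125.8 km = 4.1258×10⁶ m.
r₂ = 3390 + 21510 = 24900 km = 2.4900×10⁷ m.
Transfer ellipse a_t = (r₁ + r₂)/2 = 1.451×10⁷ m.
At r₁: circular v_c1 = √(μ/r₁) = 3222 m/s; transfer-periapsis v_p = √[μ(2/r₁ − 1/a_t)] = 4220 m/s.
At r₂: circular v_c2 = √(μ/r₂) = 1312 m/s; transfer-apoapsis v_a = √[μ(2/r₂ − 1/a_t)] = 699.3 m/s.
Δv₂ = v_c2 − v_a = 612.2 m/s.

Δv ≈ 612 m/s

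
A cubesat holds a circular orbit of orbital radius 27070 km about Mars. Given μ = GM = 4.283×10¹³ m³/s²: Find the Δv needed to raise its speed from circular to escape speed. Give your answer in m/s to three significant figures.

Δv ≈ 521 m/s

r = 27070 km = 2.707×10⁷ m.
Circular speed v_c = √(μ/r) = 1258 m/s.
Escape speed v_esc = √(2μ/r) = √2 × v_c = 1779 m/s.
Δv = v_esc − v_c = 521.0 m/s.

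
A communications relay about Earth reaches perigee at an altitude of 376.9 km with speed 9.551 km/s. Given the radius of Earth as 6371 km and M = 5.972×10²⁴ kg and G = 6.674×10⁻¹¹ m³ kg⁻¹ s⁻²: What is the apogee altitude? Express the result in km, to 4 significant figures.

apogee altitude ≈ 16500 km

μ = GM = 6.674×10⁻¹¹ × 5.972×10²⁴ = 3.986×10¹⁴ m³/s².
r_p = 6371 + 376.9 = 6747.9 km = 6.748×10⁶ m.
Specific energy ε = v²/2 − μ/r = -1.346×10⁷ J/kg, so a = −μ/(2ε) = 1.481×10⁷ m.
The apsides satisfy r_p + r_a = 2a, so the apogee radius is 2a − r_p = 2.287×10⁷ m = 22874 km.
Apogee altitude = 22874 − 6371 = 16503 km.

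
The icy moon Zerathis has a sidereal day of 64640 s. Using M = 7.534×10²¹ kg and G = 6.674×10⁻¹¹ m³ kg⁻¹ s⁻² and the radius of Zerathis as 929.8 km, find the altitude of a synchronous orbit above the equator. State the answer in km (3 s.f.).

h_sync ≈ 2830 km

μ = GM = 6.674×10⁻¹¹ × 7.534×10²¹ = 5.028×10¹¹ m³/s².
A synchronous orbit has period T, so by Kepler's third law a = (μT²/4π²)^(1/3).
μT²/4π² = 5.028×10¹¹ × (6.464×10⁴)² / 39.48 = 5.322×10¹⁹ m³.
a = 3.761×10⁶ m = 3761.4 km.
Altitude h = a − R = 3761.4 − 929.8 = 2831.6 km.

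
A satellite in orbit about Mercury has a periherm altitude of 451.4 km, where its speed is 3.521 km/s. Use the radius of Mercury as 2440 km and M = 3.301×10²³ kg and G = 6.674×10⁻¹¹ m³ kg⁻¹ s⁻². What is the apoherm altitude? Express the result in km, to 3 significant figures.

μ = GM = 6.674×10⁻¹¹ × 3.301×10²³ = 2.203×10¹³ m³/s².
r_p = 2440 + 451.4 = 2891.4 km = 2.891×10⁶ m.
Specific energy ε = v²/2 − μ/r = -1.421×10⁶ J/kg, so a = −μ/(2ε) = 7.753×10⁶ m.
The apsides satisfy r_p + r_a = 2a, so the apoherm radius is 2a − r_p = 1.262×10⁷ m = 12615 km.
Apoherm altitude = 12615 − 2440 = 10175 km.

apoherm altitude ≈ 10200 km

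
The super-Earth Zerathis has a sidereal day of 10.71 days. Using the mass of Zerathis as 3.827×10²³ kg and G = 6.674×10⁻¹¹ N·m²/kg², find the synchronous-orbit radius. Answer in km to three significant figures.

μ = GM = 6.674×10⁻¹¹ × 3.827×10²³ = 2.554×10¹³ m³/s².
T = 10.71 days = 9.253×10⁵ s.
A synchronous orbit has period T, so by Kepler's third law a = (μT²/4π²)^(1/3).
μT²/4π² = 2.554×10¹³ × (9.253×10⁵)² / 39.48 = 5.540×10²³ m³.
a = 8.213×10⁷ m = 82129 km.

r_sync ≈ 82100 km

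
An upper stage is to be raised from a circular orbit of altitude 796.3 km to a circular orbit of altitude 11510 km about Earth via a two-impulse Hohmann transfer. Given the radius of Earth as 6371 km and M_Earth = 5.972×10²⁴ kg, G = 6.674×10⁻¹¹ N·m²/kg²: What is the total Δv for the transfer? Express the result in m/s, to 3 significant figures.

Δv_total ≈ 2600 m/s

μ = GM = 6.674×10⁻¹¹ × 5.972×10²⁴ = 3.986×10¹⁴ m³/s².
r₁ = 6371 + 796.3 = 7167.3 km = 7.1673×10⁶ m.
r₂ = 6371 + 11510 = 17881 km = 1.7881×10⁷ m.
Transfer ellipse a_t = (r₁ + r₂)/2 = 1.252×10⁷ m.
At r₁: circular v_c1 = √(μ/r₁) = 7457 m/s; transfer-perigee v_p = √[μ(2/r₁ − 1/a_t)] = 8910 m/s.
Δv₁ = v_p − v_c1 = 1453 m/s.
At r₂: circular v_c2 = √(μ/r₂) = 4721 m/s; transfer-apogee v_a = √[μ(2/r₂ − 1/a_t)] = 3572 m/s.
Δv₂ = v_c2 − v_a = 1150 m/s.
Total Δv = Δv₁ + Δv₂ = 2603 m/s.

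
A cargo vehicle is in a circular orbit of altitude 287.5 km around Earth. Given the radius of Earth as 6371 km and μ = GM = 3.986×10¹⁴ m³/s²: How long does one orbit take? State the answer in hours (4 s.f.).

T ≈ 1.502 hours

r = 6371 + 287.5 = 6658.5 km = 6.6585×10⁶ m.
Kepler's third law: T = 2π√(r³/μ) = 2π√((6.658×10⁶)³ / 3.986×10¹⁴).
r³/μ = 7.406×10⁵ s², so T = 2π × 8.606×10² = 5.407×10³ s.
Converting: 5.407×10³ s ÷ 3600 = 1.502 hours.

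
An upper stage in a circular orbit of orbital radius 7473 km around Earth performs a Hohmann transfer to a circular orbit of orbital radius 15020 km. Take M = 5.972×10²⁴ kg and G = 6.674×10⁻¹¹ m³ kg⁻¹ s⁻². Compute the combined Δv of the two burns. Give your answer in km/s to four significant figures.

μ = GM = 6.674×10⁻¹¹ × 5.972×10²⁴ = 3.986×10¹⁴ m³/s².
r₁ = 7473 km = 7.473×10⁶ m.
r₂ = 15020 km = 1.502×10⁷ m.
Transfer ellipse a_t = (r₁ + r₂)/2 = 1.125×10⁷ m.
At r₁: circular v_c1 = √(μ/r₁) = 7303 m/s; transfer-perigee v_p = √[μ(2/r₁ − 1/a_t)] = 8440 m/s.
Δv₁ = v_p − v_c1 = 1137 m/s.
At r₂: circular v_c2 = √(μ/r₂) = 5151 m/s; transfer-apogee v_a = √[μ(2/r₂ − 1/a_t)] = 4199 m/s.
Δv₂ = v_c2 − v_a = 952.2 m/s.
Total Δv = Δv₁ + Δv₂ = 2089 m/s = 2.089 km/s.

Δv_total ≈ 2.089 km/s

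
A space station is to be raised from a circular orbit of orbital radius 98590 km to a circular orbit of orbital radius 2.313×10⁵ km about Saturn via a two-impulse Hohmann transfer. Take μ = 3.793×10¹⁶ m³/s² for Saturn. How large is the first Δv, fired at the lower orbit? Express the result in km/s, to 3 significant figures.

r₁ = 98590 km = 9.859×10⁷ m.
r₂ = 2.313×10⁵ km = 2.313×10⁸ m.
Transfer ellipse a_t = (r₁ + r₂)/2 = 1.649×10⁸ m.
At r₁: circular v_c1 = √(μ/r₁) = 19610 m/s; transfer-perikrone v_p = √[μ(2/r₁ − 1/a_t)] = 23230 m/s.
Δv₁ = v_p − v_c1 = 3613 m/s.
= 3.613 km/s.

Δv ≈ 3.61 km/s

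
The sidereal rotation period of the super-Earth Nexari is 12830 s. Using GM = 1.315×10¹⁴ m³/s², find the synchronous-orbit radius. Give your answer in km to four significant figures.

r_sync ≈ 8185 km

A synchronous orbit has period T, so by Kepler's third law a = (μT²/4π²)^(1/3).
μT²/4π² = 1.315×10¹⁴ × (1.283×10⁴)² / 39.48 = 5.483×10²⁰ m³.
a = 8.185×10⁶ m = 8184.8 km.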